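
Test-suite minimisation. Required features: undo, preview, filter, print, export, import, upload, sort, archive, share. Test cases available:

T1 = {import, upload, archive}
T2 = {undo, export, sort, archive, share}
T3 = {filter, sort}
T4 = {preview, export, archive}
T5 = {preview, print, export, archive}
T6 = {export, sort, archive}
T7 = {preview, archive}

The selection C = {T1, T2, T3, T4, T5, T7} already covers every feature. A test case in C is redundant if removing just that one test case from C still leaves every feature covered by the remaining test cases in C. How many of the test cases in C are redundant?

2

Drop T1: import, upload uncovered — not redundant.
Drop T2: undo, share uncovered — not redundant.
Drop T3: filter uncovered — not redundant.
Drop T4: the rest still cover every feature — redundant.
Drop T5: print uncovered — not redundant.
Drop T7: the rest still cover every feature — redundant.
2 redundant: T4, T7.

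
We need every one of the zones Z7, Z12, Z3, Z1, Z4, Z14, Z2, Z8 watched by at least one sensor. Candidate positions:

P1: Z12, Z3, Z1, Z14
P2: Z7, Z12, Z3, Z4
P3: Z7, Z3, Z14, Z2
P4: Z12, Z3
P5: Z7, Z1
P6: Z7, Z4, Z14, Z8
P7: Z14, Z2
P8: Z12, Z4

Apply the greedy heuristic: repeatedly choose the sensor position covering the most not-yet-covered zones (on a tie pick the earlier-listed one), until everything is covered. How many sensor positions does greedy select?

Pick 1: P1 covers 4 new zones (Z12, Z3, Z1, Z14).
Pick 2: P6 covers 3 new zones (Z7, Z4, Z8).
Pick 3: P3 covers 1 new zones (Z2).
Greedy uses 3 sensor positions.

3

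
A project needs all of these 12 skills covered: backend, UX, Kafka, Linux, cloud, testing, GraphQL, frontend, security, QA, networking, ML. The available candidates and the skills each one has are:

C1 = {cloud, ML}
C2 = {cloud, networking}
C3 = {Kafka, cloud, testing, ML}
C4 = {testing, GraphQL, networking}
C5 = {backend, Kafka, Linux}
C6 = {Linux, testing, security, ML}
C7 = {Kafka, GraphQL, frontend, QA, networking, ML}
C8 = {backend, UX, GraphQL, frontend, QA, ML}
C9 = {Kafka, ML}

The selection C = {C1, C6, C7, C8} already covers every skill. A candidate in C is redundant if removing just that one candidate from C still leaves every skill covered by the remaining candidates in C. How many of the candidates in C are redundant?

Drop C1: cloud uncovered — not redundant.
Drop C6: Linux, testing, security uncovered — not redundant.
Drop C7: Kafka, networking uncovered — not redundant.
Drop C8: backend, UX uncovered — not redundant.
None of the candidates in C is redundant.

0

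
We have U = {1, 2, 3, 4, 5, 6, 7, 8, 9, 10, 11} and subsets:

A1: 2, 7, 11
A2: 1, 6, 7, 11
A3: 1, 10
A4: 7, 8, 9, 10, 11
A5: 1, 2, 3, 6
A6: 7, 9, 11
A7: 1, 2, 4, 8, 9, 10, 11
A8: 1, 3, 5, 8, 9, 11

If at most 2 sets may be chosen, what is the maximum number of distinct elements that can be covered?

Choosing A2, A7 covers {1, 2, 4, 6, 7, 8, 9, 10, 11} — 9 elements.
No choice of 2 sets does better; here 3, 5 are left uncovered.

9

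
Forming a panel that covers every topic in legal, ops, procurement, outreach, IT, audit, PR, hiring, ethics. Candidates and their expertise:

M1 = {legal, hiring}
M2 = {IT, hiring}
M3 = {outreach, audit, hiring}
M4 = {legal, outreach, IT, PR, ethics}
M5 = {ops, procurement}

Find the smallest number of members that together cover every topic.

3

M3, M4, M5 together cover {legal, ops, procurement, outreach, IT, audit, PR, hiring, ethics} — every topic.
No 2 of the 5 members cover everything (all 10 pairs fall short), so 3 is minimum.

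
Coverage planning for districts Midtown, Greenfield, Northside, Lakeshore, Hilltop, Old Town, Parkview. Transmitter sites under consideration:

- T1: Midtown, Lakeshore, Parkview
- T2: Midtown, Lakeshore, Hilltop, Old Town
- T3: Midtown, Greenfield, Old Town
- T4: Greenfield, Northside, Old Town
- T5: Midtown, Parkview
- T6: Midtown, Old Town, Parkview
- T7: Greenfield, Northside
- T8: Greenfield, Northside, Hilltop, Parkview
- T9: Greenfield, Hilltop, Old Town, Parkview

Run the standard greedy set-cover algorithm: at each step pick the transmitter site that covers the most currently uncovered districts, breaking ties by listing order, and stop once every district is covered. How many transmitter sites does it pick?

2

Pick 1: T2 covers 4 new districts (Midtown, Lakeshore, Hilltop, Old Town).
Pick 2: T8 covers 3 new districts (Greenfield, Northside, Parkview).
Greedy uses 2 transmitter sites.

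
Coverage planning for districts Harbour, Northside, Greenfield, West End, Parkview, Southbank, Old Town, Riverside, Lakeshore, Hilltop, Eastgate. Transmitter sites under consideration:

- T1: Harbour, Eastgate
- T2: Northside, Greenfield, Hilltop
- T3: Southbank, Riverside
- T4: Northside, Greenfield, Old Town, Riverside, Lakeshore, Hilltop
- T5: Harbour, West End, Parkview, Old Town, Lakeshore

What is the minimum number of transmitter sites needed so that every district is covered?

T1, T2, T3, T5 together cover {Harbour, Northside, Greenfield, West End, Parkview, Southbank, Old Town, Riverside, Lakeshore, Hilltop, Eastgate} — every district.
No 3 of the 5 transmitter sites cover everything (all 10 triples fall short), so 4 is minimum.

4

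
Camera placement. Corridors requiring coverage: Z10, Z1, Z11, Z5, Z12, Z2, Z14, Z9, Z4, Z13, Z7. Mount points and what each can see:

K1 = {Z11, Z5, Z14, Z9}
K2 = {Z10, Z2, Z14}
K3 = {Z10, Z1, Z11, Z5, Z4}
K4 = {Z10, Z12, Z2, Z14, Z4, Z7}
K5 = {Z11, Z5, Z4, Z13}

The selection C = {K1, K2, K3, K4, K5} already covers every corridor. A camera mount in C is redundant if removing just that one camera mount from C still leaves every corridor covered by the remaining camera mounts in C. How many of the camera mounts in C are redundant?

Drop K1: Z9 uncovered — not redundant.
Drop K2: the rest still cover every corridor — redundant.
Drop K3: Z1 uncovered — not redundant.
Drop K4: Z12, Z7 uncovered — not redundant.
Drop K5: Z13 uncovered — not redundant.
1 redundant: K2.

1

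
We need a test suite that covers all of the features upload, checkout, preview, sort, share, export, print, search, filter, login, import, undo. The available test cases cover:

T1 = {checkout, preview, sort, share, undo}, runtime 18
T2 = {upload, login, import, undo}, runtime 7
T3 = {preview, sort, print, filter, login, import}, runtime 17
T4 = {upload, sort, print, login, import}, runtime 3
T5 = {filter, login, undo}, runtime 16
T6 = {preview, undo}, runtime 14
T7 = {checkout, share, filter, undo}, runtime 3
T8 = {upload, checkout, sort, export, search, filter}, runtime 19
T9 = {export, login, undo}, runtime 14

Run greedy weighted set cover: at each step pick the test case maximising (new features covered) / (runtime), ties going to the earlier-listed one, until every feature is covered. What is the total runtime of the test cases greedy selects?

39

Pick 1: T4 adds 5 new (upload, sort, print, login, import) at runtime 3 (ratio 5/3).
Pick 2: T7 adds 4 new (checkout, share, filter, undo) at runtime 3 (ratio 4/3).
Pick 3: T8 adds 2 new (export, search) at runtime 19 (ratio 2/19).
Pick 4: T6 adds 1 new (preview) at runtime 14 (ratio 1/14).
Greedy total runtime: 3 + 3 + 19 + 14 = 39.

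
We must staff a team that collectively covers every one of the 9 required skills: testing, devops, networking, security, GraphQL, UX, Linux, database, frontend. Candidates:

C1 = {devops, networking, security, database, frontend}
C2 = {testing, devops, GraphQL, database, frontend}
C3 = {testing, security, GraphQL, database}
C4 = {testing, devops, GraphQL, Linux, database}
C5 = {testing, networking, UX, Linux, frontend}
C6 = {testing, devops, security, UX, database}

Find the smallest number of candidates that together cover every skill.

3

C1, C2, C5 together cover {testing, devops, networking, security, GraphQL, UX, Linux, database, frontend} — every skill.
No 2 of the 6 candidates cover everything (all 15 pairs fall short), so 3 is minimum.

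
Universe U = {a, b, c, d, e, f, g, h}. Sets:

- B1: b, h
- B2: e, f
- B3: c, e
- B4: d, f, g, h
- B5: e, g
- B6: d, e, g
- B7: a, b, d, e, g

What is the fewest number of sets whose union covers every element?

3

B3, B4, B7 together cover {a, b, c, d, e, f, g, h} — every element.
No 2 of the 7 sets cover everything (all 21 pairs fall short), so 3 is minimum.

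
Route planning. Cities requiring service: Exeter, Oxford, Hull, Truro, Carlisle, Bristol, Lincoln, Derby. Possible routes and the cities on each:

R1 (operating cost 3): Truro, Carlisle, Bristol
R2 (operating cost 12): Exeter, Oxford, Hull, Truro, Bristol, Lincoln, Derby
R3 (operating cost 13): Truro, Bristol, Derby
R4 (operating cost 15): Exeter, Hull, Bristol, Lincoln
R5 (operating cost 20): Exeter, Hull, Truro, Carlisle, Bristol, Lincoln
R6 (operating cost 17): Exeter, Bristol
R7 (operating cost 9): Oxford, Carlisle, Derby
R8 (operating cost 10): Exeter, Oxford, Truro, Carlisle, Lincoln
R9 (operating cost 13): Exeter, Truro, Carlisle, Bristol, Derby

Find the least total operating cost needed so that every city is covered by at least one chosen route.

R1, R2 cover every city at operating cost 3 + 12 = 15.
Any cover uses at least 2 routes; among all covering selections none totals below 15.

15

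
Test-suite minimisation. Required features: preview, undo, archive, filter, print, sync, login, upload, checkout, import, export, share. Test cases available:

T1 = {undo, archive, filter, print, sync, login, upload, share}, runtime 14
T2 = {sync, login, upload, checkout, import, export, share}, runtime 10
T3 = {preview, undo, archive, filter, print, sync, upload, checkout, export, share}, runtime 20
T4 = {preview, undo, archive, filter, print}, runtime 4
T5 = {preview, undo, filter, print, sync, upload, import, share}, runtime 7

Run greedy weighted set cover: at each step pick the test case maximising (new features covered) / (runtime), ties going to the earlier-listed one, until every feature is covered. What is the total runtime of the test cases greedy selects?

14

Pick 1: T4 adds 5 new (preview, undo, archive, filter, print) at runtime 4 (ratio 5/4).
Pick 2: T2 adds 7 new (sync, login, upload, checkout, import, export, share) at runtime 10 (ratio 7/10).
Greedy total runtime: 4 + 10 = 14.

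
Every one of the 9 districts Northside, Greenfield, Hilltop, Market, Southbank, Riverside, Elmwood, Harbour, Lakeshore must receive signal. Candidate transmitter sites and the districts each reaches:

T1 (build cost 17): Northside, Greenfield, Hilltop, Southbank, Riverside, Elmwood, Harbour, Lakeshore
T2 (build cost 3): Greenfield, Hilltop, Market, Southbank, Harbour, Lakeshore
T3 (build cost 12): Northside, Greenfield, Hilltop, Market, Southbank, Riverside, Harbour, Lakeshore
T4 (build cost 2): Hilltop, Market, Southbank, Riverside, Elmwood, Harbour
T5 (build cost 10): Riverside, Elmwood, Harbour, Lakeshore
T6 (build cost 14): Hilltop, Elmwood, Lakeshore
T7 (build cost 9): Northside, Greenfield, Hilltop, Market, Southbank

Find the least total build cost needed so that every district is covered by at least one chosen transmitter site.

14

T3, T4 cover every district at build cost 12 + 2 = 14.
Any cover uses at least 2 transmitter sites; among all covering selections none totals below 14.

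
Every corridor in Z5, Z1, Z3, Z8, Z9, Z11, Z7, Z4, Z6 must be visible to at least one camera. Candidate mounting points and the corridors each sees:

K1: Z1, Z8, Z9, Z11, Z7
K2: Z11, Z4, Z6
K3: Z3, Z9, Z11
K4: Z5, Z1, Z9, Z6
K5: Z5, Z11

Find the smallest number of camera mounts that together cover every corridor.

4

K1, K2, K3, K4 together cover {Z5, Z1, Z3, Z8, Z9, Z11, Z7, Z4, Z6} — every corridor.
No 3 of the 5 camera mounts cover everything (all 10 triples fall short), so 4 is minimum.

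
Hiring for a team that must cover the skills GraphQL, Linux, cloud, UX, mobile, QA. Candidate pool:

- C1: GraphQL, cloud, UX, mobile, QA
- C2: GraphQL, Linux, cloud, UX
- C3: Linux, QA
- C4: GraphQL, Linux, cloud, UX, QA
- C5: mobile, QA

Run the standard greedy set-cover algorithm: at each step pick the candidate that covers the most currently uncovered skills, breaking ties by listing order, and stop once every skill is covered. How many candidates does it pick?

Pick 1: C1 covers 5 new skills (GraphQL, cloud, UX, mobile, QA).
Pick 2: C2 covers 1 new skills (Linux).
Greedy uses 2 candidates.

2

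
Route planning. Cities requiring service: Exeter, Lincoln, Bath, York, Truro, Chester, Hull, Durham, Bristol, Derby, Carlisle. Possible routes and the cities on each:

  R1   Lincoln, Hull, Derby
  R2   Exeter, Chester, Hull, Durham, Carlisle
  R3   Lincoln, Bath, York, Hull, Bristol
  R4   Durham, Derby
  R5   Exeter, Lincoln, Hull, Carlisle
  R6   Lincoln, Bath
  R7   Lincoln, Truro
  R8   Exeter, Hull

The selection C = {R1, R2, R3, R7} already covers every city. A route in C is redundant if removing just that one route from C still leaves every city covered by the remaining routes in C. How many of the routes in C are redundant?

Drop R1: Derby uncovered — not redundant.
Drop R2: Exeter, Chester, Durham, Carlisle uncovered — not redundant.
Drop R3: Bath, York, Bristol uncovered — not redundant.
Drop R7: Truro uncovered — not redundant.
None of the routes in C is redundant.

0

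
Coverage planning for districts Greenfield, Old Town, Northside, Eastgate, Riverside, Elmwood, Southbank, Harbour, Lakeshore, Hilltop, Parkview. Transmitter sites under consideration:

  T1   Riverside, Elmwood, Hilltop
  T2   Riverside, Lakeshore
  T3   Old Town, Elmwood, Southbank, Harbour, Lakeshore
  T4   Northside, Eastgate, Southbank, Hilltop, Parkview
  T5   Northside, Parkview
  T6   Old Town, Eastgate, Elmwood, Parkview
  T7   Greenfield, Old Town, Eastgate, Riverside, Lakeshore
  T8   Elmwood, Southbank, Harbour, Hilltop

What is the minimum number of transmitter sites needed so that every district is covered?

T3, T4, T7 together cover {Greenfield, Old Town, Northside, Eastgate, Riverside, Elmwood, Southbank, Harbour, Lakeshore, Hilltop, Parkview} — every district.
No 2 of the 8 transmitter sites cover everything (all 28 pairs fall short), so 3 is minimum.

3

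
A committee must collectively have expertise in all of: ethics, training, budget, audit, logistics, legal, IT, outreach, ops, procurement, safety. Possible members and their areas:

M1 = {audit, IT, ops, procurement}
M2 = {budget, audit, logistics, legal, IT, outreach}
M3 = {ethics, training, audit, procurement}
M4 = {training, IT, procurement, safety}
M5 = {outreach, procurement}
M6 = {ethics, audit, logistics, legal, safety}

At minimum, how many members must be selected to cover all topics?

M1, M2, M3, M4 together cover {ethics, training, budget, audit, logistics, legal, IT, outreach, ops, procurement, safety} — every topic.
No 3 of the 6 members cover everything (all 20 triples fall short), so 4 is minimum.

4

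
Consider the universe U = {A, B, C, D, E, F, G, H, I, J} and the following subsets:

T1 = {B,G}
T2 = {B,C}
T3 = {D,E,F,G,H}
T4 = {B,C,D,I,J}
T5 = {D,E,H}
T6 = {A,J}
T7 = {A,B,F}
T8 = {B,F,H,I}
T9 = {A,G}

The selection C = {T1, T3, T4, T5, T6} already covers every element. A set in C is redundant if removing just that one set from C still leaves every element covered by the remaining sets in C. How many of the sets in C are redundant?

Drop T1: the rest still cover every element — redundant.
Drop T3: F uncovered — not redundant.
Drop T4: C, I uncovered — not redundant.
Drop T5: the rest still cover every element — redundant.
Drop T6: A uncovered — not redundant.
2 redundant: T1, T5.

2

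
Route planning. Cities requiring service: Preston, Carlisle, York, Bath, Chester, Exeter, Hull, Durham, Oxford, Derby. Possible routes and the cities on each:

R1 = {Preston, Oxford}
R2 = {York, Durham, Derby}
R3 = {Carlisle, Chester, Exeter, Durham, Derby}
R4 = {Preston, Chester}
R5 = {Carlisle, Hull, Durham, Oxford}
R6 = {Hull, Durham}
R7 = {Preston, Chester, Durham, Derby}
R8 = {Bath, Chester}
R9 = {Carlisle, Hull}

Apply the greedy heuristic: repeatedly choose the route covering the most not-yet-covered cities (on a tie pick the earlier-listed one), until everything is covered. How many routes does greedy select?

Pick 1: R3 covers 5 new cities (Carlisle, Chester, Exeter, Durham, Derby).
Pick 2: R1 covers 2 new cities (Preston, Oxford).
Pick 3: R2 covers 1 new cities (York).
Pick 4: R5 covers 1 new cities (Hull).
Pick 5: R8 covers 1 new cities (Bath).
Greedy uses 5 routes.

5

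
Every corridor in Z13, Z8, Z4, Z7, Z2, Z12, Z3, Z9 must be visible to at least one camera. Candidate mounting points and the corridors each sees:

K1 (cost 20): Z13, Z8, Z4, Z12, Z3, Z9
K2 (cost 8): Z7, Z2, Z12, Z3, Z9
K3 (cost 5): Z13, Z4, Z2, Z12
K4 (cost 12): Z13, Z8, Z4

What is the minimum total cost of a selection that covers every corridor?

20

K2, K4 cover every corridor at cost 8 + 12 = 20.
Any cover uses at least 2 camera mounts; among all covering selections none totals below 20.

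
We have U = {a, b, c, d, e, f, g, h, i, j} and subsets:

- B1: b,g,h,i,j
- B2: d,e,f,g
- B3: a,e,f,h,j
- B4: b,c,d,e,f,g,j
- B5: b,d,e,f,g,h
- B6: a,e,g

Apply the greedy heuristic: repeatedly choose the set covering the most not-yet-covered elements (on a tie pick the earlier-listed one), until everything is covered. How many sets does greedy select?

Pick 1: B4 covers 7 new elements (b, c, d, e, f, g, j).
Pick 2: B1 covers 2 new elements (h, i).
Pick 3: B3 covers 1 new elements (a).
Greedy uses 3 sets.

3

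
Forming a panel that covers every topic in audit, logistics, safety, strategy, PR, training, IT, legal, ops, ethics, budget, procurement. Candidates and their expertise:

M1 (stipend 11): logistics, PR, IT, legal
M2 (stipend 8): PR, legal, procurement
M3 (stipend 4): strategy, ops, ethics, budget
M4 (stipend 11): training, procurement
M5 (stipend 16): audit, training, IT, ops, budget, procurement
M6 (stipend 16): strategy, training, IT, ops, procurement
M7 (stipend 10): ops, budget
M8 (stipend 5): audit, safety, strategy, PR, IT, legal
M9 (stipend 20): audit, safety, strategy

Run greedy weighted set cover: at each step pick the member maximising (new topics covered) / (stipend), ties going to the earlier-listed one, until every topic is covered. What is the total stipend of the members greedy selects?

31

Pick 1: M8 adds 6 new (audit, safety, strategy, PR, IT, legal) at stipend 5 (ratio 6/5).
Pick 2: M3 adds 3 new (ops, ethics, budget) at stipend 4 (ratio 3/4).
Pick 3: M4 adds 2 new (training, procurement) at stipend 11 (ratio 2/11).
Pick 4: M1 adds 1 new (logistics) at stipend 11 (ratio 1/11).
Greedy total stipend: 5 + 4 + 11 + 11 = 31.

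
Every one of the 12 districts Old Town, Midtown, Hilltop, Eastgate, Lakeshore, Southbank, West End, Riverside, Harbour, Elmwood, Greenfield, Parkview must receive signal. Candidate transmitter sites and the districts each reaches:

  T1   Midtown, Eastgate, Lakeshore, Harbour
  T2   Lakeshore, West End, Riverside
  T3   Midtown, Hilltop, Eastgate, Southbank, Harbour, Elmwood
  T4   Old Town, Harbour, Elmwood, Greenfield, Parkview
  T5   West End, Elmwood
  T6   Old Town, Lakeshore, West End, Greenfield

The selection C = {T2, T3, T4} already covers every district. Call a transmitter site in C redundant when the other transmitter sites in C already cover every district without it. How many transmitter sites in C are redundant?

0

Drop T2: Lakeshore, West End, Riverside uncovered — not redundant.
Drop T3: Midtown, Hilltop, Eastgate, Southbank uncovered — not redundant.
Drop T4: Old Town, Greenfield, Parkview uncovered — not redundant.
None of the transmitter sites in C is redundant.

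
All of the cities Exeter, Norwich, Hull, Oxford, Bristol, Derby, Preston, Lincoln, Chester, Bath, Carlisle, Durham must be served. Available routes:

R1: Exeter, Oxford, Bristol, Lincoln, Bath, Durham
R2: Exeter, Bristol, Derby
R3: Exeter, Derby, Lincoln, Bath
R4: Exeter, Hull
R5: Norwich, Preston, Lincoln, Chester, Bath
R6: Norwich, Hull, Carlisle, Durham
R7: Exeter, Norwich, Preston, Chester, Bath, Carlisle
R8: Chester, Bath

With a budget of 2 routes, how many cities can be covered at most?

10

Choosing R1, R7 covers {Exeter, Norwich, Oxford, Bristol, Preston, Lincoln, Chester, Bath, Carlisle, Durham} — 10 cities.
No choice of 2 routes does better; here Hull, Derby are left uncovered.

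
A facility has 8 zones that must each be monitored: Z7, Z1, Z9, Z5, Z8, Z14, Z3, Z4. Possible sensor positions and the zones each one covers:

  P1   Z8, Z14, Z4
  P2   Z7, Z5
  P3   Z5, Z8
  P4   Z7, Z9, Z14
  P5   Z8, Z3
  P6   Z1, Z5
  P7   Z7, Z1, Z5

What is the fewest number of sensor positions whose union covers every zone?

P1, P4, P5, P6 together cover {Z7, Z1, Z9, Z5, Z8, Z14, Z3, Z4} — every zone.
No 3 of the 7 sensor positions cover everything (all 35 triples fall short), so 4 is minimum.

4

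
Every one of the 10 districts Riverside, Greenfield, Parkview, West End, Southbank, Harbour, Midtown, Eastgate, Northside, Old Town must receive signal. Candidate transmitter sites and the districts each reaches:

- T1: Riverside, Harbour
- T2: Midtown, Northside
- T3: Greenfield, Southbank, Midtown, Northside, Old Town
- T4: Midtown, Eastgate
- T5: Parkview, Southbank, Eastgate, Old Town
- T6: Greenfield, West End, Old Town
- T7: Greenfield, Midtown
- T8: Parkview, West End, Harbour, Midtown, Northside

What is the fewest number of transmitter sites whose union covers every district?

4

T1, T2, T5, T6 together cover {Riverside, Greenfield, Parkview, West End, Southbank, Harbour, Midtown, Eastgate, Northside, Old Town} — every district.
No 3 of the 8 transmitter sites cover everything (all 56 triples fall short), so 4 is minimum.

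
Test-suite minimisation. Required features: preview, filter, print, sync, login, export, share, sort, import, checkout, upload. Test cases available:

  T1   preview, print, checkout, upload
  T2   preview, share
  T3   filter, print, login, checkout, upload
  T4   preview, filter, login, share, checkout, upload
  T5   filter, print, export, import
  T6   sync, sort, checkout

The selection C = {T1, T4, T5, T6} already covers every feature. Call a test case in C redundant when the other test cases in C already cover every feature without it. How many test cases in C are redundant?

Drop T1: the rest still cover every feature — redundant.
Drop T4: login, share uncovered — not redundant.
Drop T5: export, import uncovered — not redundant.
Drop T6: sync, sort uncovered — not redundant.
1 redundant: T1.

1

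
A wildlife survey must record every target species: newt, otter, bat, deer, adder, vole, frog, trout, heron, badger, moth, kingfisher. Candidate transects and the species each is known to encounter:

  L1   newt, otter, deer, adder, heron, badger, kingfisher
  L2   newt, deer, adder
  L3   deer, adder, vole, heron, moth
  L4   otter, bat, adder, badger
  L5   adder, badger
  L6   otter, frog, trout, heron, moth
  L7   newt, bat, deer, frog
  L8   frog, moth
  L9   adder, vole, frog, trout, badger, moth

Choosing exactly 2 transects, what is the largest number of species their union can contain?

Choosing L1, L9 covers {newt, otter, deer, adder, vole, frog, trout, heron, badger, moth, kingfisher} — 11 species.
No choice of 2 transects does better; here bat is left uncovered.

11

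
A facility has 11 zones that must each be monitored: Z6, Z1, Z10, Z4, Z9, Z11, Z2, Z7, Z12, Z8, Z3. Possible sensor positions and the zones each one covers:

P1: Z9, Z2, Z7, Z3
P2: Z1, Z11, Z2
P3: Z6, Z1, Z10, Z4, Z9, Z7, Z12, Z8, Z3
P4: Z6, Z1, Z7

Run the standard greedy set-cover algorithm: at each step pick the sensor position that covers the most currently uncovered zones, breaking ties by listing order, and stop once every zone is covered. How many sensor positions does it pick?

Pick 1: P3 covers 9 new zones (Z6, Z1, Z10, Z4, Z9, Z7, Z12, Z8, Z3).
Pick 2: P2 covers 2 new zones (Z11, Z2).
Greedy uses 2 sensor positions.

2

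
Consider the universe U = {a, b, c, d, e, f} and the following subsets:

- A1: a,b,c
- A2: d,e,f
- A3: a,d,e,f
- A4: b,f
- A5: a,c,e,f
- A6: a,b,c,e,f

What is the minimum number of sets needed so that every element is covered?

A1, A2 together cover {a, b, c, d, e, f} — every element.
No single set contains all 6 elements, so 2 is optimal.

2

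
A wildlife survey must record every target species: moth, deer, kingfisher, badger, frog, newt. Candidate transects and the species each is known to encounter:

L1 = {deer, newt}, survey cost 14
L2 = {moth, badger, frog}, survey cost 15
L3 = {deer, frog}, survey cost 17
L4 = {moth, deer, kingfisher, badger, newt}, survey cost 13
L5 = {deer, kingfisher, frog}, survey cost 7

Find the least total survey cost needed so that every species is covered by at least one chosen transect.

20

L4, L5 cover every species at survey cost 13 + 7 = 20.
Any cover uses at least 2 transects; among all covering selections none totals below 20.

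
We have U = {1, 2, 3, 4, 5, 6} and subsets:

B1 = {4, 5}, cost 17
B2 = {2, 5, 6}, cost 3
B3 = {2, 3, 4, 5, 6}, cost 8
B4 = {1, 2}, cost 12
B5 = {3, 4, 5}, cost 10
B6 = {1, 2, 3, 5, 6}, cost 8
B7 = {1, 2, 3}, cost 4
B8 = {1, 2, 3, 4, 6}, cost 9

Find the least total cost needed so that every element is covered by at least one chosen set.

B2, B8 cover every element at cost 3 + 9 = 12.
Any cover uses at least 2 sets; among all covering selections none totals below 12.
Greedy by coverage-per-cost would pick B2, B7, B3 for 15 — worse than the optimum 12.

12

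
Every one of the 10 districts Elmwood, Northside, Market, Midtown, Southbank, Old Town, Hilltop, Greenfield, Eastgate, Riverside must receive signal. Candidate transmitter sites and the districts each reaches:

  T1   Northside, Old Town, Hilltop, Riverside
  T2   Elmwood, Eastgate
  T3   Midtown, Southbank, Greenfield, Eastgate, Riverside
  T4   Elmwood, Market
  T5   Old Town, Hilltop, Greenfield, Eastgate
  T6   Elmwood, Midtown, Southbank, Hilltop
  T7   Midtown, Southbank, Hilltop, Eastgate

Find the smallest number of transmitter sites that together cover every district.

3

T1, T3, T4 together cover {Elmwood, Northside, Market, Midtown, Southbank, Old Town, Hilltop, Greenfield, Eastgate, Riverside} — every district.
No 2 of the 7 transmitter sites cover everything (all 21 pairs fall short), so 3 is minimum.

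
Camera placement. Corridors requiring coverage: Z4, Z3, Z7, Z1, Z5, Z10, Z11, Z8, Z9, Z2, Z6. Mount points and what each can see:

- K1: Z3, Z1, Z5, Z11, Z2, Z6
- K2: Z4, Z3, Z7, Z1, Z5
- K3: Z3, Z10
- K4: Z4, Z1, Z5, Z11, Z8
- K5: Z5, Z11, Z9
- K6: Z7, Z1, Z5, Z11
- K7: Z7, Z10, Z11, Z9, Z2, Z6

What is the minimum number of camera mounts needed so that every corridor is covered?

K1, K4, K7 together cover {Z4, Z3, Z7, Z1, Z5, Z10, Z11, Z8, Z9, Z2, Z6} — every corridor.
No 2 of the 7 camera mounts cover everything (all 21 pairs fall short), so 3 is minimum.

3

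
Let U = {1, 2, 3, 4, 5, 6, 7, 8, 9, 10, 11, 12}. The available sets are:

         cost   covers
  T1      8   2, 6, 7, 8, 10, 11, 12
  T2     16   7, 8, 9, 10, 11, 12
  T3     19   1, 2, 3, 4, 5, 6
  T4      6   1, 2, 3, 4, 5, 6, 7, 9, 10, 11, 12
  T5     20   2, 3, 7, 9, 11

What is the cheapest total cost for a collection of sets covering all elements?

T1, T4 cover every element at cost 8 + 6 = 14.
Any cover uses at least 2 sets; among all covering selections none totals below 14.

14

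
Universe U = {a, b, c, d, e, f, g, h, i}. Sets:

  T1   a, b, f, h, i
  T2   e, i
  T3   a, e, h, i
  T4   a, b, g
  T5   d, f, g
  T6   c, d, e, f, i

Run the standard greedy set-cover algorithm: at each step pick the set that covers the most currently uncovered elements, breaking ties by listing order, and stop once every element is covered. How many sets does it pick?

3

Pick 1: T1 covers 5 new elements (a, b, f, h, i).
Pick 2: T6 covers 3 new elements (c, d, e).
Pick 3: T4 covers 1 new elements (g).
Greedy uses 3 sets.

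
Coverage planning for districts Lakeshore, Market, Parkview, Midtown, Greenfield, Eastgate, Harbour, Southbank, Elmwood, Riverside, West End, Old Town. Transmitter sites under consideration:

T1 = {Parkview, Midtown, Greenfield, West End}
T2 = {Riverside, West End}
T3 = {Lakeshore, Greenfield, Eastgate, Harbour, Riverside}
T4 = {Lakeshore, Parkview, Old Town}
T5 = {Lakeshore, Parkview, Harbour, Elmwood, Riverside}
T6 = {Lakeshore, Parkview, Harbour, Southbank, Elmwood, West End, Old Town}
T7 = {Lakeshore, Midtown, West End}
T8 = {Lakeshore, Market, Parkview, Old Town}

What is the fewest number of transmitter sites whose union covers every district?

4

T1, T3, T6, T8 together cover {Lakeshore, Market, Parkview, Midtown, Greenfield, Eastgate, Harbour, Southbank, Elmwood, Riverside, West End, Old Town} — every district.
No 3 of the 8 transmitter sites cover everything (all 56 triples fall short), so 4 is minimum.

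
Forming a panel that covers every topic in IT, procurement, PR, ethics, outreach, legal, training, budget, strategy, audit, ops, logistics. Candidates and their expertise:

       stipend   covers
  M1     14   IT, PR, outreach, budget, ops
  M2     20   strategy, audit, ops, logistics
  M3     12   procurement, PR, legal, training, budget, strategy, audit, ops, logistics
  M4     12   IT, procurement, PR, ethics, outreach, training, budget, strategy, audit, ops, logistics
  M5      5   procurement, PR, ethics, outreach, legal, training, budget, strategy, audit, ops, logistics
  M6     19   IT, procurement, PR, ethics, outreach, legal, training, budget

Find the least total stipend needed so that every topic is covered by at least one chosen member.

M4, M5 cover every topic at stipend 12 + 5 = 17.
Any cover uses at least 2 members; among all covering selections none totals below 17.

17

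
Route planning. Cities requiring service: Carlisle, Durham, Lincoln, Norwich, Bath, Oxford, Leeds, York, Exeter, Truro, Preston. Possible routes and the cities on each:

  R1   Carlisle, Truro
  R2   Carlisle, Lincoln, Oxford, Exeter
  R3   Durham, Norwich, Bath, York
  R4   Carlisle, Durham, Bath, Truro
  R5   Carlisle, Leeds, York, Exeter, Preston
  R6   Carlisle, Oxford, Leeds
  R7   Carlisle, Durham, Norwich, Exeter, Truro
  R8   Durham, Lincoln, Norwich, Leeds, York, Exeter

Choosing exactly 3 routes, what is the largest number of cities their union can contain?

10

Choosing R2, R3, R5 covers {Carlisle, Durham, Lincoln, Norwich, Bath, Oxford, Leeds, York, Exeter, Preston} — 10 cities.
No choice of 3 routes does better; here Truro is left uncovered.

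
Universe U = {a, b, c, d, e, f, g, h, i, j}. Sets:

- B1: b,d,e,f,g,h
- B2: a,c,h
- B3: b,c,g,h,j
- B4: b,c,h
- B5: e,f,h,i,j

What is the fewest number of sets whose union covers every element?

B1, B2, B5 together cover {a, b, c, d, e, f, g, h, i, j} — every element.
No 2 of the 5 sets cover everything (all 10 pairs fall short), so 3 is minimum.

3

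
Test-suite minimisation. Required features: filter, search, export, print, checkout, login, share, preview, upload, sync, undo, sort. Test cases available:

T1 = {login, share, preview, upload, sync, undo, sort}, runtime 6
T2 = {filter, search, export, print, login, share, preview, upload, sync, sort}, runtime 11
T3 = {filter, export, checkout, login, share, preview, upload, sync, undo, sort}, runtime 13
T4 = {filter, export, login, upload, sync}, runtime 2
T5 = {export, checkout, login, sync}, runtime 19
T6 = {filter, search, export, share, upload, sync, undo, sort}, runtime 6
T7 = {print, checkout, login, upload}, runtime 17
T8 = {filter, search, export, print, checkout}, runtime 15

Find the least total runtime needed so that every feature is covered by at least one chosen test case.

T1, T8 cover every feature at runtime 6 + 15 = 21.
Any cover uses at least 2 test cases; among all covering selections none totals below 21.
Greedy by coverage-per-runtime would pick T4, T1, T8 for 23 — worse than the optimum 21.

21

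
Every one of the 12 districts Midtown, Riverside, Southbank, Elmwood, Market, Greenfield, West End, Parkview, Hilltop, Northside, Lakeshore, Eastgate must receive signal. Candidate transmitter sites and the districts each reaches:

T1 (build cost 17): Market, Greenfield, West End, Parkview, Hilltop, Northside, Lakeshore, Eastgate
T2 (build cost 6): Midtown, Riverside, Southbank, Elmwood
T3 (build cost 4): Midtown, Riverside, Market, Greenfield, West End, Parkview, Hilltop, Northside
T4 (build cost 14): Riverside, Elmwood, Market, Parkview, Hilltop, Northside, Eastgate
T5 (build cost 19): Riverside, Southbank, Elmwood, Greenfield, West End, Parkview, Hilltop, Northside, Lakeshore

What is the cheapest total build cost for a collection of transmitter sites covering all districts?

23

T1, T2 cover every district at build cost 17 + 6 = 23.
Any cover uses at least 2 transmitter sites; among all covering selections none totals below 23.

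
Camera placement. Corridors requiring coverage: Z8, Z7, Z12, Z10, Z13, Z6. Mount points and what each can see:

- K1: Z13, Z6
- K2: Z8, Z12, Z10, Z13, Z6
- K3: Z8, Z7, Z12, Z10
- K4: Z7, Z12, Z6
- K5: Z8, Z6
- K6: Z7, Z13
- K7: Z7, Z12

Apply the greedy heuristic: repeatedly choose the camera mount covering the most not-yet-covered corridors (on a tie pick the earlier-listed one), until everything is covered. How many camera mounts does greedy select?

2

Pick 1: K2 covers 5 new corridors (Z8, Z12, Z10, Z13, Z6).
Pick 2: K3 covers 1 new corridors (Z7).
Greedy uses 2 camera mounts.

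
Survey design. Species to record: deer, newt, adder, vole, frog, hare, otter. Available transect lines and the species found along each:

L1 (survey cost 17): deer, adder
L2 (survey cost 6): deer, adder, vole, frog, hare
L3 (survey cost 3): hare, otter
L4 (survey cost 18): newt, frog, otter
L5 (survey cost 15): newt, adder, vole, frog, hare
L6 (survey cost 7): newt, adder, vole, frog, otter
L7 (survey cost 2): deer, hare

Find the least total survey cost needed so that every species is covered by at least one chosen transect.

L6, L7 cover every species at survey cost 7 + 2 = 9.
Any cover uses at least 2 transects; among all covering selections none totals below 9.

9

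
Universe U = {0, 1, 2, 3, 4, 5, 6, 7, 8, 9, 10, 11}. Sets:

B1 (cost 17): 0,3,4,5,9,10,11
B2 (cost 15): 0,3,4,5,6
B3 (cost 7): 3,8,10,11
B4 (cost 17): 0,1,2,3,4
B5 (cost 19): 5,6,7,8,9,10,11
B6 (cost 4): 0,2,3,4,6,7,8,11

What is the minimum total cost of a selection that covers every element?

B4, B5 cover every element at cost 17 + 19 = 36.
Any cover uses at least 2 sets; among all covering selections none totals below 36.
Greedy by coverage-per-cost would pick B6, B1, B4 for 38 — worse than the optimum 36.

36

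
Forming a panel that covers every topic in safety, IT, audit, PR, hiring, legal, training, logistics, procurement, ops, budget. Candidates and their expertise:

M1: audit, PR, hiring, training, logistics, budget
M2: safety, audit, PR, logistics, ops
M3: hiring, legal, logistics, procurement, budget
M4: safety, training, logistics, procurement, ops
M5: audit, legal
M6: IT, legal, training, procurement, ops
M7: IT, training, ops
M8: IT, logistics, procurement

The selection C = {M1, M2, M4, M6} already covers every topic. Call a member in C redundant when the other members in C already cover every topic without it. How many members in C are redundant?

Drop M1: hiring, budget uncovered — not redundant.
Drop M2: the rest still cover every topic — redundant.
Drop M4: the rest still cover every topic — redundant.
Drop M6: IT, legal uncovered — not redundant.
2 redundant: M2, M4.

2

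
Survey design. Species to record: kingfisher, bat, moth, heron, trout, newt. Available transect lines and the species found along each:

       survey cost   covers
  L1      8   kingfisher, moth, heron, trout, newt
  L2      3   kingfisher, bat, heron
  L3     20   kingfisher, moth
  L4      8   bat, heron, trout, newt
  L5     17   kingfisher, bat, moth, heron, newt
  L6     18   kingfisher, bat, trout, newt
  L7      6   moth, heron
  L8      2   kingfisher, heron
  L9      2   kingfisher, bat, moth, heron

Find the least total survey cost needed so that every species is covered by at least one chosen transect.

10

L1, L9 cover every species at survey cost 8 + 2 = 10.
Any cover uses at least 2 transects; among all covering selections none totals below 10.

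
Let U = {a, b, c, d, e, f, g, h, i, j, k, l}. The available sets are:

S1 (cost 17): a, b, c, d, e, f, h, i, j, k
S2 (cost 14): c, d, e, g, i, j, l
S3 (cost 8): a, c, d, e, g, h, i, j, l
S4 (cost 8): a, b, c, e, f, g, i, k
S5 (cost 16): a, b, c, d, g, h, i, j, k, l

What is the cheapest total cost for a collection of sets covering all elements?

16

S3, S4 cover every element at cost 8 + 8 = 16.
Any cover uses at least 2 sets; among all covering selections none totals below 16.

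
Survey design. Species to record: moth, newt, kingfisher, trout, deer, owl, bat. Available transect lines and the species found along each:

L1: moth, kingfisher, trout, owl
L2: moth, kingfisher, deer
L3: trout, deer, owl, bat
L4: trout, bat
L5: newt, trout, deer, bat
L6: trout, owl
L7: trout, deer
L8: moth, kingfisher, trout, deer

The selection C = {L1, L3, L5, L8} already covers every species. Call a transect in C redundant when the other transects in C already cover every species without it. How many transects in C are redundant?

Drop L1: the rest still cover every species — redundant.
Drop L3: the rest still cover every species — redundant.
Drop L5: newt uncovered — not redundant.
Drop L8: the rest still cover every species — redundant.
3 redundant: L1, L3, L8.

3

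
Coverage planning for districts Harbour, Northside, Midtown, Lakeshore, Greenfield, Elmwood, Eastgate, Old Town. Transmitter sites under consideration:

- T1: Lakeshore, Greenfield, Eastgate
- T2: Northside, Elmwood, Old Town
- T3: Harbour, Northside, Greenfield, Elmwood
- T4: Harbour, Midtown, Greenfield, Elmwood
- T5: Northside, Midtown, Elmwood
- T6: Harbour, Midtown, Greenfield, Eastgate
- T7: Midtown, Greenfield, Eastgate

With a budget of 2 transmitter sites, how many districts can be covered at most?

7

Choosing T2, T6 covers {Harbour, Northside, Midtown, Greenfield, Elmwood, Eastgate, Old Town} — 7 districts.
No choice of 2 transmitter sites does better; here Lakeshore is left uncovered.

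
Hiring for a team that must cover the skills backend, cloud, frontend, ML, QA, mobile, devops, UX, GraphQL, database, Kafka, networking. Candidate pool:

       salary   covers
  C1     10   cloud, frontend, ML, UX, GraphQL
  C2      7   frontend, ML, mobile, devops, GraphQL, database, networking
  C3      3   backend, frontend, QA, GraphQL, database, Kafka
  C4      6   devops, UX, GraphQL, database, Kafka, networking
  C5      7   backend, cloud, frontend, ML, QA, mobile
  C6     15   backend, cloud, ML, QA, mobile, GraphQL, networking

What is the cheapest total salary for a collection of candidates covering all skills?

C4, C5 cover every skill at salary 6 + 7 = 13.
Any cover uses at least 2 candidates; among all covering selections none totals below 13.

13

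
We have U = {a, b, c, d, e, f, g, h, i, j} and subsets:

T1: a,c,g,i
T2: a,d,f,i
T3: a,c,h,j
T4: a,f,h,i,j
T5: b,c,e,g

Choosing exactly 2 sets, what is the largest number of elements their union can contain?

Choosing T4, T5 covers {a, b, c, e, f, g, h, i, j} — 9 elements.
No choice of 2 sets does better; here d is left uncovered.

9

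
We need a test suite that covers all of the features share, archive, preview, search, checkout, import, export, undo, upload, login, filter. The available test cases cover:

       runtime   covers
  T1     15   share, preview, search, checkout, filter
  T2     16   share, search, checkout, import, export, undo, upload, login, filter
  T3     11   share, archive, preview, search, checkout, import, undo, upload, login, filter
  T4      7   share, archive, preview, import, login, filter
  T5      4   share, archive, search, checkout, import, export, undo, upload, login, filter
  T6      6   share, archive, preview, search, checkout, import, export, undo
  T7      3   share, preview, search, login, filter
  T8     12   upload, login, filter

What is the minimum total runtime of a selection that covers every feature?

T5, T7 cover every feature at runtime 4 + 3 = 7.
Any cover uses at least 2 test cases; among all covering selections none totals below 7.

7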